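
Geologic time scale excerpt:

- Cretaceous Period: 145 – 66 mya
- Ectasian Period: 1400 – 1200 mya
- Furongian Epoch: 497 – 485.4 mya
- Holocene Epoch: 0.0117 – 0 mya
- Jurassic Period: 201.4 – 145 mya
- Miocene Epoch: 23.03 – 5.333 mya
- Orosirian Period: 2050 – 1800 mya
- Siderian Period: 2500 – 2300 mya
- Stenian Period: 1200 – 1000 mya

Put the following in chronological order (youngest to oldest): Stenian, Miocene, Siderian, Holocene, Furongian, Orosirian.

Holocene, then Miocene, then Furongian, then Stenian, then Orosirian, then Siderian

Sorting by start age (ascending Ma, since larger Ma = older): Holocene start 0.0117, Miocene start 23.03, Furongian start 497, Stenian start 1200, Orosirian start 2050, Siderian start 2500.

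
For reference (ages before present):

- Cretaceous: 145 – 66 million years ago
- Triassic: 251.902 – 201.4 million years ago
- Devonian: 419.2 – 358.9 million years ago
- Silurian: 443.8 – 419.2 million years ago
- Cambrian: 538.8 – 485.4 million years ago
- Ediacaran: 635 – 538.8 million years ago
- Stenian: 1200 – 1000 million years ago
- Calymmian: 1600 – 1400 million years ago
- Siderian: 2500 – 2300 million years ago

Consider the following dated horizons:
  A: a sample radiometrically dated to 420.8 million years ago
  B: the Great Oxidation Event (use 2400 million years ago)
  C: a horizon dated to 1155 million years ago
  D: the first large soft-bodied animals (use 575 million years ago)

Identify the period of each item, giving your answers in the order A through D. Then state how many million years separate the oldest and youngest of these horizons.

A — Silurian; B — Siderian; C — Stenian; D — Ediacaran; span 1979.2 million years

Match each age against the start–end ranges in the excerpt: A = 420.8 Ma → Silurian (443.8–419.2); B = 2400 Ma → Siderian (2500–2300); C = 1155 Ma → Stenian (1200–1000); D = 575 Ma → Ediacaran (635–538.8).
The largest age is 2400 Ma and the smallest is 420.8 Ma; their difference is 1979.2 Myr.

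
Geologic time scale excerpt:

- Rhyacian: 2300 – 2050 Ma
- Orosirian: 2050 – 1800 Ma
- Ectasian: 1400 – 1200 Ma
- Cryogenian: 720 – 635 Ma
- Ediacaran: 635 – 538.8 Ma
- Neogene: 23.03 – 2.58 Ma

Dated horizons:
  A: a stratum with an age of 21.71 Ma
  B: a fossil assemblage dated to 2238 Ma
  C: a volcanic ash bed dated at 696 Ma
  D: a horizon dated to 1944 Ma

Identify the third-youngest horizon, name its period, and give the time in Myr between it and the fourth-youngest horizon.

Smaller Ma means younger, so youngest first: A 21.71 < C 696 < D 1944 < B 2238.
Counting 3 along gives D (1944 Ma); the excerpt puts that inside the Orosirian, 2050–1800 Ma.
Next in line is B (2238 Ma), and 2238 − 1944 = 294 Myr.

D, in the Orosirian; 294 million years to B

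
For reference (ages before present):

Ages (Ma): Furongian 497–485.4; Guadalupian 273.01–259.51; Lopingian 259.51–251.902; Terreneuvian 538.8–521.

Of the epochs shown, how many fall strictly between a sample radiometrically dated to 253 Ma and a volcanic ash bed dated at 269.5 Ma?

Checking each listed span, none has both start < 269.5 Ma and end > 253 Ma — every epoch straddles one of the two dates or lies outside them — so the count is 0.

0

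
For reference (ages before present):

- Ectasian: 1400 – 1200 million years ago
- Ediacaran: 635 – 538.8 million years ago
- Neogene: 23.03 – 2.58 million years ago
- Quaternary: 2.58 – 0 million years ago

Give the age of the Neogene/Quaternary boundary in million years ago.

The Neogene ends and the Quaternary begins at 2.58 million years ago.

2.58 million years ago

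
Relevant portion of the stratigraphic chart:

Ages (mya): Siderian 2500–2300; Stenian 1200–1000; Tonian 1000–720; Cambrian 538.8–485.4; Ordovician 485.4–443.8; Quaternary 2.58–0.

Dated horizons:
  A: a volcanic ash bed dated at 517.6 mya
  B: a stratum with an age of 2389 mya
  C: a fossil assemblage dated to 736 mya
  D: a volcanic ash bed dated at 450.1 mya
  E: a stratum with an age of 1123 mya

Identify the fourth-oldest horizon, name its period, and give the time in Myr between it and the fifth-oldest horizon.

Sorted oldest-first by Ma: B (2389), E (1123), C (736), A (517.6), D (450.1).
The fourth oldest is A at 517.6 Ma, which lies in 538.8–485.4 Ma: the Cambrian.
The fifth oldest is D at 450.1 Ma; separation = |517.6 − 450.1| = 67.5 Myr.

A, in the Cambrian; 67.5 million years to D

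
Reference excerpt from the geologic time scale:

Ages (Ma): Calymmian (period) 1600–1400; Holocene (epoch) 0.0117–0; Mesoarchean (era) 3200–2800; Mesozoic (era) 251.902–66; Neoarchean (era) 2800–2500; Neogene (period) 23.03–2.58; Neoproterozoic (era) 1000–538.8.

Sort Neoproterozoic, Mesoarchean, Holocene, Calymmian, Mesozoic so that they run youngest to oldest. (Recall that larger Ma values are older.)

Holocene, Mesozoic, Neoproterozoic, Calymmian, Mesoarchean

Read off each span (Ma): Neoproterozoic 1000–538.8; Mesoarchean 3200–2800; Holocene 0.0117–0; Calymmian 1600–1400; Mesozoic 251.902–66.
Larger Ma is older, so oldest→youngest is Mesoarchean, Calymmian, Neoproterozoic, Mesozoic, Holocene; reverse it for youngest→oldest.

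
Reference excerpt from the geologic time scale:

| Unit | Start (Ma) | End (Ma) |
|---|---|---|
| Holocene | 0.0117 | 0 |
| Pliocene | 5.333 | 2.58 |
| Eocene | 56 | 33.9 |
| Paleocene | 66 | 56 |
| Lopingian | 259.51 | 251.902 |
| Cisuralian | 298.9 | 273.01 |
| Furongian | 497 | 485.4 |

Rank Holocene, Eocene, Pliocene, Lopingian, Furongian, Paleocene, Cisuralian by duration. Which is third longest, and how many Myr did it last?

Start − end for each: Holocene 0.0117 − 0 = 0.0117; Eocene 56 − 33.9 = 22.1; Pliocene 5.333 − 2.58 = 2.753; Lopingian 259.51 − 251.902 = 7.608; Furongian 497 − 485.4 = 11.6; Paleocene 66 − 56 = 10; Cisuralian 298.9 − 273.01 = 25.89.
Ranking these from longest: Cisuralian > Eocene > Furongian > Paleocene > Lopingian > Pliocene > Holocene.
Position 3 in that ranking is Furongian, which lasted 11.6 Myr.

Furongian, 11.6 million years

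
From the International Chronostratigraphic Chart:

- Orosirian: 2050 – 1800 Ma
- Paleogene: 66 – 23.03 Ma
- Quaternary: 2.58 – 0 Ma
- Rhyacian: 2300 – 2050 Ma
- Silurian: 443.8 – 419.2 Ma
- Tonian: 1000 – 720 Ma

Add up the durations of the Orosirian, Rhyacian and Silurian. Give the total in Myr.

Each duration: Orosirian = 250; Rhyacian = 250; Silurian = 24.6.
Sum: 250 + 250 + 24.6 = 524.6 Myr.

524.6 million years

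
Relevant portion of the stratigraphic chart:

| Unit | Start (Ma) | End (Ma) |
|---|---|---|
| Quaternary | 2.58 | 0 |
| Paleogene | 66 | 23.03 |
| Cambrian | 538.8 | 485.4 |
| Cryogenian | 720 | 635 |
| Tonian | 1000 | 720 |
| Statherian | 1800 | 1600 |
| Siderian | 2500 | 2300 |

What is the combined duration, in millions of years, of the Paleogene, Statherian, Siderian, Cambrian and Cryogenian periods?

581.37 million years

Duration is start − end for each: (66 − 23.03) + (1800 − 1600) + (2500 − 2300) + (538.8 − 485.4) + (720 − 635).
That is 42.97 + 200 + 200 + 53.4 + 85, which totals 581.37 million years.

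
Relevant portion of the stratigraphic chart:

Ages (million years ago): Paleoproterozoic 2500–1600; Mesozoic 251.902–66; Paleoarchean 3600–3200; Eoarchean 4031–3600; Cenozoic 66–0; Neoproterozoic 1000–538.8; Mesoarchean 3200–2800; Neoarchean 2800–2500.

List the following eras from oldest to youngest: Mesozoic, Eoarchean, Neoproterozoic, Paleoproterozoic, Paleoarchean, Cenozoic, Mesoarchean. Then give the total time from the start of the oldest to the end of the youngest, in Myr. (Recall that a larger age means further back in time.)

From the excerpt: Mesozoic 251.902–66; Eoarchean 4031–3600; Neoproterozoic 1000–538.8; Paleoproterozoic 2500–1600; Paleoarchean 3600–3200; Cenozoic 66–0; Mesoarchean 3200–2800 (Ma).
Larger Ma is earlier, so the oldest is Eoarchean and the youngest is Cenozoic; oldest to youngest: Eoarchean, Paleoarchean, Mesoarchean, Paleoproterozoic, Neoproterozoic, Mesozoic, Cenozoic.
Oldest start 4031 minus youngest end 0 gives 4031 Myr overall.

Eoarchean → Paleoarchean → Mesoarchean → Paleoproterozoic → Neoproterozoic → Mesozoic → Cenozoic; total span 4031 Myr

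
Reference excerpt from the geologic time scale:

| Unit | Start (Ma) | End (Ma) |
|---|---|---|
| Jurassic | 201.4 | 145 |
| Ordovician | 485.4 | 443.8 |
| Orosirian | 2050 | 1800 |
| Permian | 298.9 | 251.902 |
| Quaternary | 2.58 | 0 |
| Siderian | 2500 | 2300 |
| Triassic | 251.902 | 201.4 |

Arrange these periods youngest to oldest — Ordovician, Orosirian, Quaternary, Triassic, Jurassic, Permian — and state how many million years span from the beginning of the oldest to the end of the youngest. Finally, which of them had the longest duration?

From the excerpt: Ordovician 485.4–443.8; Orosirian 2050–1800; Quaternary 2.58–0; Triassic 251.902–201.4; Jurassic 201.4–145; Permian 298.9–251.902 (Ma).
Larger Ma is earlier, so the oldest is Orosirian and the youngest is Quaternary; youngest to oldest: Quaternary, Jurassic, Triassic, Permian, Ordovician, Orosirian.
Oldest start 2050 minus youngest end 0 gives 2050 Myr overall.
Individual lengths (start − end): Jurassic 56.4; Permian 46.998; Orosirian 250; Triassic 50.502; Ordovician 41.6; Quaternary 2.58. The largest is Orosirian at 250 Myr.

Quaternary → Jurassic → Triassic → Permian → Ordovician → Orosirian; total span 2050 Myr; longest is Orosirian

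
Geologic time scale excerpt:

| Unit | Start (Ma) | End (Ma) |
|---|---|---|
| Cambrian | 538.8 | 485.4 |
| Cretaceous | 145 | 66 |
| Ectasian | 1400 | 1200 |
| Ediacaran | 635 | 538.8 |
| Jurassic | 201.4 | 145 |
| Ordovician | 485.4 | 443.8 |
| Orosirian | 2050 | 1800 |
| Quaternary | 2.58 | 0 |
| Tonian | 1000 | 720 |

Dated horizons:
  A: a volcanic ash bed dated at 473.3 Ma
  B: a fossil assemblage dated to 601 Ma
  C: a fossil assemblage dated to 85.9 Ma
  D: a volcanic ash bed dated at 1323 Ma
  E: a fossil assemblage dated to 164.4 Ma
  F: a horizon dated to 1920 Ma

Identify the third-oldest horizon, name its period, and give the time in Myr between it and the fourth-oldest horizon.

Sorted oldest-first by Ma: F (1920), D (1323), B (601), A (473.3), E (164.4), C (85.9).
The third oldest is B at 601 Ma, which lies in 635–538.8 Ma: the Ediacaran.
The fourth oldest is A at 473.3 Ma; separation = |601 − 473.3| = 127.7 Myr.

B, in the Ediacaran; 127.7 million years to A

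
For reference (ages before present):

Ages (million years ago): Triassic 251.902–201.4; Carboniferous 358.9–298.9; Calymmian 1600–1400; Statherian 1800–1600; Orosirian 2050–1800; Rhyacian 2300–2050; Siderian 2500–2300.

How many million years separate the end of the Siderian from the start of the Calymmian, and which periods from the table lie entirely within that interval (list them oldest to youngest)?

700 million years; Rhyacian, Orosirian, Statherian

The Siderian closes at 2300 Ma and the Calymmian opens at 1600 Ma, so the interval is 2300 − 1600 = 700 Myr.
A period fits inside if it starts at or after 2300 Ma and ends at or before 1600 Ma; oldest first that gives Rhyacian, Orosirian, Statherian.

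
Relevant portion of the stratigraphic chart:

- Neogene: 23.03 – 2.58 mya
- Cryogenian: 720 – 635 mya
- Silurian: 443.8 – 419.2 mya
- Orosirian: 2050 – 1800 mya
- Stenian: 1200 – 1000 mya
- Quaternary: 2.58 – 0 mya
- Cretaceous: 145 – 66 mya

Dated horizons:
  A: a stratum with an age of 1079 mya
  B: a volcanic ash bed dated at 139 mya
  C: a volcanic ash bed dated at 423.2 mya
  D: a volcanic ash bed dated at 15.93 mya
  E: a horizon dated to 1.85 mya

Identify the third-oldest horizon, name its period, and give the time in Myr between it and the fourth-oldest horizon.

B, in the Cretaceous; 123.07 million years to D

Larger Ma means older, so oldest first: A 1079 > C 423.2 > B 139 > D 15.93 > E 1.85.
Counting 3 along gives B (139 Ma); the excerpt puts that inside the Cretaceous, 145–66 Ma.
Next in line is D (15.93 Ma), and 139 − 15.93 = 123.07 Myr.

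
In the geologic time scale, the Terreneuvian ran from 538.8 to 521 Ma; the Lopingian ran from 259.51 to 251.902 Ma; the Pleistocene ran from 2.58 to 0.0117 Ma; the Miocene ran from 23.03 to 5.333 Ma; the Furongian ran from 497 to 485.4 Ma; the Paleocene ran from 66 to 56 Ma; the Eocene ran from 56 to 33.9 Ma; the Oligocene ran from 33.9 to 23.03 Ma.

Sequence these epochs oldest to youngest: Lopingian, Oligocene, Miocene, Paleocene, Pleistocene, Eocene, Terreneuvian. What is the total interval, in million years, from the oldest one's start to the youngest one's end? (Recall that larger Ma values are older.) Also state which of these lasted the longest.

Terreneuvian → Lopingian → Paleocene → Eocene → Oligocene → Miocene → Pleistocene; total span 538.7883 Myr; longest is Eocene

Start ages (Ma): Terreneuvian 538.8, Lopingian 259.51, Paleocene 66, Eocene 56, Oligocene 33.9, Miocene 23.03, Pleistocene 2.58.
Ordered oldest to youngest: Terreneuvian, Lopingian, Paleocene, Eocene, Oligocene, Miocene, Pleistocene.
Span = 538.8 − 0.0117 = 538.7883 Myr.
Durations: Paleocene 10, Lopingian 7.608, Pleistocene 2.5683, Terreneuvian 17.8, Eocene 22.1, Oligocene 10.87, Miocene 17.697 → longest is Eocene (22.1 Myr).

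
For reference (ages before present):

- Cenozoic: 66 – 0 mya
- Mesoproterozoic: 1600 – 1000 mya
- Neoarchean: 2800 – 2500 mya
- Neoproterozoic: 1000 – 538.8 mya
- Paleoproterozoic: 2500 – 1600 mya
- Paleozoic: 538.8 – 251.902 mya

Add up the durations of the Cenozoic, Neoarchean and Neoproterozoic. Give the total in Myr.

Duration is start − end for each: (66 − 0) + (2800 − 2500) + (1000 − 538.8).
That is 66 + 300 + 461.2, which totals 827.2 million years.

827.2 million years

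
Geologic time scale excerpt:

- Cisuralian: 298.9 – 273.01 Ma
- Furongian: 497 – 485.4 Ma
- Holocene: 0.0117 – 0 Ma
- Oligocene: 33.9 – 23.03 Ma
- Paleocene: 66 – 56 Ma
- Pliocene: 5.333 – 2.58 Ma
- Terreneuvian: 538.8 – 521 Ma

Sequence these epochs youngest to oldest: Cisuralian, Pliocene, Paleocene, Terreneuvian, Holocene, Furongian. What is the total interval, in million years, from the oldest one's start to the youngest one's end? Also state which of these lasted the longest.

From the excerpt: Cisuralian 298.9–273.01; Pliocene 5.333–2.58; Paleocene 66–56; Terreneuvian 538.8–521; Holocene 0.0117–0; Furongian 497–485.4 (Ma).
Larger Ma is earlier, so the oldest is Terreneuvian and the youngest is Holocene; youngest to oldest: Holocene, Pliocene, Paleocene, Cisuralian, Furongian, Terreneuvian.
Oldest start 538.8 minus youngest end 0 gives 538.8 Myr overall.
Individual lengths (start − end): Holocene 0.0117; Pliocene 2.753; Paleocene 10; Cisuralian 25.89; Furongian 11.6; Terreneuvian 17.8. The largest is Cisuralian at 25.89 Myr.

Holocene → Pliocene → Paleocene → Cisuralian → Furongian → Terreneuvian; total span 538.8 Myr; longest is Cisuralian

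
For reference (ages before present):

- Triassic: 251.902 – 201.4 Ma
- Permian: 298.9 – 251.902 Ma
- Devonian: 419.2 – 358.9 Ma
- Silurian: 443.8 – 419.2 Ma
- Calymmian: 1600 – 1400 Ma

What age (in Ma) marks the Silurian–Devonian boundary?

The Silurian ends and the Devonian begins at 419.2 Ma.

419.2 Ma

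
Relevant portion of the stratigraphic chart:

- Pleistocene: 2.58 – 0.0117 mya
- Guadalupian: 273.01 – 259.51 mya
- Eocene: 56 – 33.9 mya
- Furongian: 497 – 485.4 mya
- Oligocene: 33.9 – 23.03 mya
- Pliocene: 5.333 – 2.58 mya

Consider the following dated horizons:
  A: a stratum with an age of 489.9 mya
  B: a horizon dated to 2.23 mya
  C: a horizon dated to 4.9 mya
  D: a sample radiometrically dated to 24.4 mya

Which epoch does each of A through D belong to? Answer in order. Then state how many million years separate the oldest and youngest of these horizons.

A — Furongian; B — Pleistocene; C — Pliocene; D — Oligocene; span 487.67 million years

A: 489.9 Ma lies in 497–485.4 Ma, so Furongian.
B: 2.23 Ma lies in 2.58–0.0117 Ma, so Pleistocene.
C: 4.9 Ma lies in 5.333–2.58 Ma, so Pliocene.
D: 24.4 Ma lies in 33.9–23.03 Ma, so Oligocene.
Oldest = 489.9 Ma, youngest = 2.23 Ma → span 487.67 Myr.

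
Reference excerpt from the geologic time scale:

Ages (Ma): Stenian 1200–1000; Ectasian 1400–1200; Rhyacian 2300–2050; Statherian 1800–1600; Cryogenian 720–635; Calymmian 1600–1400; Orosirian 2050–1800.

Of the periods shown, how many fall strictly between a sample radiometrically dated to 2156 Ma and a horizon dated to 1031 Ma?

The older date is 2156 Ma and the younger is 1031 Ma.
Periods with start < 2156 and end > 1031 Ma: Orosirian (2050–1800), Statherian (1800–1600), Calymmian (1600–1400), Ectasian (1400–1200).
That is 4 complete periods.

4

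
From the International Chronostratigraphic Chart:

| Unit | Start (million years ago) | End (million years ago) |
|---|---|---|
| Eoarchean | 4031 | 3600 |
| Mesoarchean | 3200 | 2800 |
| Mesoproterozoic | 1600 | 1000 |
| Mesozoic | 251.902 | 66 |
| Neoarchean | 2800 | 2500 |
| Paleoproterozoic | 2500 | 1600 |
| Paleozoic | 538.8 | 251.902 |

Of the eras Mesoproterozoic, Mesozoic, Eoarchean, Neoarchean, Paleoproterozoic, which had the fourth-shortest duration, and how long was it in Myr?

Durations: Mesoproterozoic 600; Mesozoic 185.902; Eoarchean 431; Neoarchean 300; Paleoproterozoic 900 Myr.
Sorted shortest-first: Mesozoic (185.902), Neoarchean (300), Eoarchean (431), Mesoproterozoic (600), Paleoproterozoic (900).
The fourth shortest is Mesoproterozoic at 600 Myr.

Mesoproterozoic, 600 million years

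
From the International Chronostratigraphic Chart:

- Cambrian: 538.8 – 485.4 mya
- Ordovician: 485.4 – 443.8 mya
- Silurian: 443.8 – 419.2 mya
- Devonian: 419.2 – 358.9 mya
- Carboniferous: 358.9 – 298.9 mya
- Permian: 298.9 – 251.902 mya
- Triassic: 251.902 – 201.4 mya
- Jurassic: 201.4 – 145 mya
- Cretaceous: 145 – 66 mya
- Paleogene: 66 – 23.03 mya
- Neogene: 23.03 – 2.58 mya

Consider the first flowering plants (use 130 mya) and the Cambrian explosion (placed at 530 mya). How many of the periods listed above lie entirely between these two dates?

530 Ma sits inside the Cambrian (538.8–485.4) and 130 Ma inside the Cretaceous (145–66); neither of those is wholly between the two dates.
The listed periods lying completely between them are Ordovician, Silurian, Devonian, Carboniferous, Permian, Triassic, Jurassic — 7 in all.

7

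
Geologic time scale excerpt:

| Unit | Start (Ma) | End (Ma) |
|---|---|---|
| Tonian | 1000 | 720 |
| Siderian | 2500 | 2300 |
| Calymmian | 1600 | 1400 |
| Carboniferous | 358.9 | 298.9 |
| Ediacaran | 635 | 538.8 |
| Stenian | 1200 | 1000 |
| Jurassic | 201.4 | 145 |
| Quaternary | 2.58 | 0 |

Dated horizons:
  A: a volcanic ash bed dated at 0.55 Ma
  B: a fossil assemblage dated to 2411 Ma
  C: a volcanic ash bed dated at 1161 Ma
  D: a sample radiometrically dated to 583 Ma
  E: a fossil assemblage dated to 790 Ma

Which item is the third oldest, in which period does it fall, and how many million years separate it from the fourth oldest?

E, in the Tonian; 207 million years to D

Sorted oldest-first by Ma: B (2411), C (1161), E (790), D (583), A (0.55).
The third oldest is E at 790 Ma, which lies in 1000–720 Ma: the Tonian.
The fourth oldest is D at 583 Ma; separation = |790 − 583| = 207 Myr.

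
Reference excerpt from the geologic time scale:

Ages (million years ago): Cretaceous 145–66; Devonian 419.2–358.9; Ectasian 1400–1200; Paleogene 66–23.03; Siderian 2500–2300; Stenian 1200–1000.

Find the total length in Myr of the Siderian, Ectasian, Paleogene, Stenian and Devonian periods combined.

703.27 million years

Each duration: Siderian = 200; Ectasian = 200; Paleogene = 42.97; Stenian = 200; Devonian = 60.3.
Sum: 200 + 200 + 42.97 + 200 + 60.3 = 703.27 Myr.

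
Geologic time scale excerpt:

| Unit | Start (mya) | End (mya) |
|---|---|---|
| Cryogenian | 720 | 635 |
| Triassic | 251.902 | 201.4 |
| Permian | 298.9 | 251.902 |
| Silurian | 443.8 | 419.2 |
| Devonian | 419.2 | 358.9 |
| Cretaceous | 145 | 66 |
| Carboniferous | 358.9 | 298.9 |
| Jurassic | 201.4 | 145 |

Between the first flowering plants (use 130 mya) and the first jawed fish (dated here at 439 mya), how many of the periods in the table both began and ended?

The older date is 439 Ma and the younger is 130 Ma.
Periods with start < 439 and end > 130 Ma: Devonian (419.2–358.9), Carboniferous (358.9–298.9), Permian (298.9–251.902), Triassic (251.902–201.4), Jurassic (201.4–145).
That is 5 complete periods.

5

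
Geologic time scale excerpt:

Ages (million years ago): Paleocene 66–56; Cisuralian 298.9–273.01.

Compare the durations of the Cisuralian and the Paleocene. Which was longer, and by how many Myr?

Cisuralian, by 15.89 million years

Cisuralian: 298.9 − 273.01 = 25.89 Myr.
Paleocene: 66 − 56 = 10 Myr.
Difference: 25.89 − 10 = 15.89 Myr, so the Cisuralian was longer.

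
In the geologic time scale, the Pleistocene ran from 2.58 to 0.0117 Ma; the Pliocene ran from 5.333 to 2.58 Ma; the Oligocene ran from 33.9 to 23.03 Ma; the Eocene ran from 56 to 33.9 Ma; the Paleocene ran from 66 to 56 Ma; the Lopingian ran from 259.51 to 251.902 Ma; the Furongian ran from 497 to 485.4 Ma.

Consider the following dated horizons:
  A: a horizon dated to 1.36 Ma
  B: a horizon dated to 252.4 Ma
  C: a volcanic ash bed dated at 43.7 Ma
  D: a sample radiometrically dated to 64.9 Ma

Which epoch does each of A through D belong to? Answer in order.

A — Pleistocene; B — Lopingian; C — Eocene; D — Paleocene

Match each age against the start–end ranges in the excerpt: A = 1.36 Ma → Pleistocene (2.58–0.0117); B = 252.4 Ma → Lopingian (259.51–251.902); C = 43.7 Ma → Eocene (56–33.9); D = 64.9 Ma → Paleocene (66–56).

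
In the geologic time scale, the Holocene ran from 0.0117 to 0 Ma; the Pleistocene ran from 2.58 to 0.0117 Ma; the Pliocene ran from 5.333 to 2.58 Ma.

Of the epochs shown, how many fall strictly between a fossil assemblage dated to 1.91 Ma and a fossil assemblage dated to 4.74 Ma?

0

Checking each listed span, none has both start < 4.74 Ma and end > 1.91 Ma — every epoch straddles one of the two dates or lies outside them — so the count is 0.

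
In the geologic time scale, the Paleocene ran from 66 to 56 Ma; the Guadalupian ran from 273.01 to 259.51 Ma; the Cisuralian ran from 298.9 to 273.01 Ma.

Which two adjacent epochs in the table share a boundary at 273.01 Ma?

The Cisuralian ends at 273.01 Ma and the Guadalupian begins at 273.01 Ma, so they share that boundary.

Cisuralian and Guadalupian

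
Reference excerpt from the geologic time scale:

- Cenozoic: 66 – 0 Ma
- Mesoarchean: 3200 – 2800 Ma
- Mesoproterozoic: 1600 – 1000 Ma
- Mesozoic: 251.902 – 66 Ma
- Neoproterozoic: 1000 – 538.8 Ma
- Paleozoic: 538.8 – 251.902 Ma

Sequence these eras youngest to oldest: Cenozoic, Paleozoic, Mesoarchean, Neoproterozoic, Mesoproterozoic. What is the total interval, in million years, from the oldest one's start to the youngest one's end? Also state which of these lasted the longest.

Start ages (Ma): Mesoarchean 3200, Mesoproterozoic 1600, Neoproterozoic 1000, Paleozoic 538.8, Cenozoic 66.
Ordered youngest to oldest: Cenozoic, Paleozoic, Neoproterozoic, Mesoproterozoic, Mesoarchean.
Span = 3200 − 0 = 3200 Myr.
Durations: Cenozoic 66, Neoproterozoic 461.2, Paleozoic 286.898, Mesoproterozoic 600, Mesoarchean 400 → longest is Mesoproterozoic (600 Myr).

Cenozoic → Paleozoic → Neoproterozoic → Mesoproterozoic → Mesoarchean; total span 3200 Myr; longest is Mesoproterozoic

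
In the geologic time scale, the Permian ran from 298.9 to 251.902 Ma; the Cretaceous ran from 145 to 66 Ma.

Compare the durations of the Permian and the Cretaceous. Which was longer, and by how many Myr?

Permian: 298.9 − 251.902 = 46.998 Myr.
Cretaceous: 145 − 66 = 79 Myr.
Difference: 79 − 46.998 = 32.002 Myr, so the Cretaceous was longer.

Cretaceous, by 32.002 million years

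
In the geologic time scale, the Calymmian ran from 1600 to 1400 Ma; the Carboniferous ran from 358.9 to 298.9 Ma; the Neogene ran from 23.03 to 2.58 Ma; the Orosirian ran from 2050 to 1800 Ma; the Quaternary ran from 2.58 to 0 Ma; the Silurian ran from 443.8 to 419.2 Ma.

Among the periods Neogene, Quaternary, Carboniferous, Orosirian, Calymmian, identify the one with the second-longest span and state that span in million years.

Durations: Neogene 20.45; Quaternary 2.58; Carboniferous 60; Orosirian 250; Calymmian 200 Myr.
Sorted longest-first: Orosirian (250), Calymmian (200), Carboniferous (60), Neogene (20.45), Quaternary (2.58).
The second longest is Calymmian at 200 Myr.

Calymmian, 200 million years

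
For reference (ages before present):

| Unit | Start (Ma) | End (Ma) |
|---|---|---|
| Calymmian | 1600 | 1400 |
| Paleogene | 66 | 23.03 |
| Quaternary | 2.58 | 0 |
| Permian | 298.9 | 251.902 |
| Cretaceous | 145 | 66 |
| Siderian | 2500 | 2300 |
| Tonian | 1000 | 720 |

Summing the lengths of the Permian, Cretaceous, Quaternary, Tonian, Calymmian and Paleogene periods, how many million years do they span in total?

Each duration: Permian = 46.998; Cretaceous = 79; Quaternary = 2.58; Tonian = 280; Calymmian = 200; Paleogene = 42.97.
Sum: 46.998 + 79 + 2.58 + 280 + 200 + 42.97 = 651.548 Myr.

651.548 million years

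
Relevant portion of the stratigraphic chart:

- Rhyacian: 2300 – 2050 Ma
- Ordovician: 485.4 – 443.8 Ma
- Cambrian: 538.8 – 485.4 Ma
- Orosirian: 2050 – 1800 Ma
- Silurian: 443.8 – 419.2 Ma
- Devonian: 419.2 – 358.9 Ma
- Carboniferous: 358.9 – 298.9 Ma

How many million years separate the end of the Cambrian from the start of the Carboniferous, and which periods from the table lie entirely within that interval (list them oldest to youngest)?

The Cambrian closes at 485.4 Ma and the Carboniferous opens at 358.9 Ma, so the interval is 485.4 − 358.9 = 126.5 Myr.
A period fits inside if it starts at or after 485.4 Ma and ends at or before 358.9 Ma; oldest first that gives Ordovician, Silurian, Devonian.

126.5 million years; Ordovician, Silurian, Devonian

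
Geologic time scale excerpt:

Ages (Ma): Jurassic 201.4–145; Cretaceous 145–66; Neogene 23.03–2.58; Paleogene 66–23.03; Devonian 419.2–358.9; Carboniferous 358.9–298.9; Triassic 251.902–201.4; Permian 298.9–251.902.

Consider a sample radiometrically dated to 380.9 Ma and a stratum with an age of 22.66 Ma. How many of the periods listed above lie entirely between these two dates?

6

380.9 Ma sits inside the Devonian (419.2–358.9) and 22.66 Ma inside the Neogene (23.03–2.58); neither of those is wholly between the two dates.
The listed periods lying completely between them are Carboniferous, Permian, Triassic, Jurassic, Cretaceous, Paleogene — 6 in all.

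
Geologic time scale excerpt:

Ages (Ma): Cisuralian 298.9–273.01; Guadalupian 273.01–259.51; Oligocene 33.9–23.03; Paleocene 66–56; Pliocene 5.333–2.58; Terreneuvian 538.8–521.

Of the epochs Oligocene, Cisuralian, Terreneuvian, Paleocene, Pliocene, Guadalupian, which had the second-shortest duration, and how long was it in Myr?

Durations: Oligocene 10.87; Cisuralian 25.89; Terreneuvian 17.8; Paleocene 10; Pliocene 2.753; Guadalupian 13.5 Myr.
Sorted shortest-first: Pliocene (2.753), Paleocene (10), Oligocene (10.87), Guadalupian (13.5), Terreneuvian (17.8), Cisuralian (25.89).
The second shortest is Paleocene at 10 Myr.

Paleocene, 10 million years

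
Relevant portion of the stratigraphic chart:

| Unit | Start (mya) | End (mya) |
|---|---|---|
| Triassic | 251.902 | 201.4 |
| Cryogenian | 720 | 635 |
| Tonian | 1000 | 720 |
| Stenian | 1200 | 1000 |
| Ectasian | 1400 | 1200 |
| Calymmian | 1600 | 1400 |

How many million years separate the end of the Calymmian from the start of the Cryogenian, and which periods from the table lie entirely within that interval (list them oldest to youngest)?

680 million years; Ectasian, Stenian, Tonian

The Calymmian closes at 1400 Ma and the Cryogenian opens at 720 Ma, so the interval is 1400 − 720 = 680 Myr.
A period fits inside if it starts at or after 1400 Ma and ends at or before 720 Ma; oldest first that gives Ectasian, Stenian, Tonian.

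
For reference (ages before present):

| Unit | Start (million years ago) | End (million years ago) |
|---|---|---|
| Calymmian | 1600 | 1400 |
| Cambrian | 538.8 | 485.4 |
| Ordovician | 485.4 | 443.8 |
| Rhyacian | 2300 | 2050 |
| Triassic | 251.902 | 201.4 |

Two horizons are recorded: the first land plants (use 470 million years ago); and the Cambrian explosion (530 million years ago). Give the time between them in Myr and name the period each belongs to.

60 million years apart; the first in the Ordovician, the second in the Cambrian

Elapsed time: 530 − 470 = 60 Myr.
470 Ma lies within 485.4–443.8 Ma: Ordovician.
530 Ma lies within 538.8–485.4 Ma: Cambrian.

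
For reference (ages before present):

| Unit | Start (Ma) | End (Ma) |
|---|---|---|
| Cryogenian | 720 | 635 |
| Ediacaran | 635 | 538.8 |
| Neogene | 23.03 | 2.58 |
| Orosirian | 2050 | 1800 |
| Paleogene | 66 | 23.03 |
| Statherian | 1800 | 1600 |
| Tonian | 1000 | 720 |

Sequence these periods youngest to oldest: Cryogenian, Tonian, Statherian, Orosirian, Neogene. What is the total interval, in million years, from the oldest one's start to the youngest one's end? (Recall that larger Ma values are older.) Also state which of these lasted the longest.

Neogene → Cryogenian → Tonian → Statherian → Orosirian; total span 2047.42 Myr; longest is Tonian

Start ages (Ma): Orosirian 2050, Statherian 1800, Tonian 1000, Cryogenian 720, Neogene 23.03.
Ordered youngest to oldest: Neogene, Cryogenian, Tonian, Statherian, Orosirian.
Span = 2050 − 2.58 = 2047.42 Myr.
Durations: Tonian 280, Cryogenian 85, Statherian 200, Orosirian 250, Neogene 20.45 → longest is Tonian (280 Myr).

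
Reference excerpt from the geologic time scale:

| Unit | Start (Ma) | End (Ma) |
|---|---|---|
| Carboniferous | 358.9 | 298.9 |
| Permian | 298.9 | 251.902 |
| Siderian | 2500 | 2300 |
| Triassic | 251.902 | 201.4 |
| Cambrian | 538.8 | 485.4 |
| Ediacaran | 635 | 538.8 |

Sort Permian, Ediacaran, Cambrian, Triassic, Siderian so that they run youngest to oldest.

Sorting by start age (ascending Ma, since larger Ma = older): Triassic start 251.902, Permian start 298.9, Cambrian start 538.8, Ediacaran start 635, Siderian start 2500.

Triassic, Permian, Cambrian, Ediacaran, Siderian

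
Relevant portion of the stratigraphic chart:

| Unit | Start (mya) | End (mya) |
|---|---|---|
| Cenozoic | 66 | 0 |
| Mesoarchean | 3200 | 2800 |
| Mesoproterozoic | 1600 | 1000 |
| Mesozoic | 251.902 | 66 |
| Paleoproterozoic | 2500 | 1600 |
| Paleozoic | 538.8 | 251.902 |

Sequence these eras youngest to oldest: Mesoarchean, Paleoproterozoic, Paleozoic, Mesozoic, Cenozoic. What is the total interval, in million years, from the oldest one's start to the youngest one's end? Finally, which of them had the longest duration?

Start ages (Ma): Mesoarchean 3200, Paleoproterozoic 2500, Paleozoic 538.8, Mesozoic 251.902, Cenozoic 66.
Ordered youngest to oldest: Cenozoic, Mesozoic, Paleozoic, Paleoproterozoic, Mesoarchean.
Span = 3200 − 0 = 3200 Myr.
Durations: Mesoarchean 400, Cenozoic 66, Paleozoic 286.898, Paleoproterozoic 900, Mesozoic 185.902 → longest is Paleoproterozoic (900 Myr).

Cenozoic → Mesozoic → Paleozoic → Paleoproterozoic → Mesoarchean; total span 3200 Myr; longest is Paleoproterozoic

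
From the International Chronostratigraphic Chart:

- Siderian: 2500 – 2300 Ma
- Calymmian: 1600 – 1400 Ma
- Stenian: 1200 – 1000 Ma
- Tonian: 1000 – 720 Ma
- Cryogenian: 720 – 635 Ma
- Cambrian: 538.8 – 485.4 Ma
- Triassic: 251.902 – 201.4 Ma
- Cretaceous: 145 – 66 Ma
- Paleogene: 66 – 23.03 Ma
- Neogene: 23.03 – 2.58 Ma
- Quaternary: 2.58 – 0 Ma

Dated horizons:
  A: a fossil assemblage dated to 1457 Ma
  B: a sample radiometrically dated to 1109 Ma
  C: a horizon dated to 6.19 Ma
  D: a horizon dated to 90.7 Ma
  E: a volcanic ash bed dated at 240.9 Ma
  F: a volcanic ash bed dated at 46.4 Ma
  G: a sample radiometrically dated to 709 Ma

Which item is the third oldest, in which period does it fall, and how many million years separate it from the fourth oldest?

Sorted oldest-first by Ma: A (1457), B (1109), G (709), E (240.9), D (90.7), F (46.4), C (6.19).
The third oldest is G at 709 Ma, which lies in 720–635 Ma: the Cryogenian.
The fourth oldest is E at 240.9 Ma; separation = |709 − 240.9| = 468.1 Myr.

G, in the Cryogenian; 468.1 million years to E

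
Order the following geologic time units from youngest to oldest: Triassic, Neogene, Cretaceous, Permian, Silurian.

Neogene, Cretaceous, Triassic, Permian, Silurian

Era membership (oldest first within each) — Paleozoic: Silurian, Permian; Mesozoic: Triassic, Cretaceous; Cenozoic: Neogene. Paleozoic precedes Mesozoic, which precedes Cenozoic. Concatenating the groups in that era order and then reversing gives youngest to oldest.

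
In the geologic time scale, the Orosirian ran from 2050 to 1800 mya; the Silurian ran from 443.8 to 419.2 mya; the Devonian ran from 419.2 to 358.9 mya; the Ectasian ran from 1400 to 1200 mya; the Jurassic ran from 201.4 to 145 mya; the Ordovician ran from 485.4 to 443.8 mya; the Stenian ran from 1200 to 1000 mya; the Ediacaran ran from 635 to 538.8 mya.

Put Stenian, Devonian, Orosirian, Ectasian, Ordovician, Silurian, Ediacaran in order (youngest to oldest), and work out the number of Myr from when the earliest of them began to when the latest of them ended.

From the excerpt: Stenian 1200–1000; Devonian 419.2–358.9; Orosirian 2050–1800; Ectasian 1400–1200; Ordovician 485.4–443.8; Silurian 443.8–419.2; Ediacaran 635–538.8 (Ma).
Larger Ma is earlier, so the oldest is Orosirian and the youngest is Devonian; youngest to oldest: Devonian, Silurian, Ordovician, Ediacaran, Stenian, Ectasian, Orosirian.
Oldest start 2050 minus youngest end 358.9 gives 1691.1 Myr overall.

Devonian, Silurian, Ordovician, Ediacaran, Stenian, Ectasian, Orosirian; total span 1691.1 Myr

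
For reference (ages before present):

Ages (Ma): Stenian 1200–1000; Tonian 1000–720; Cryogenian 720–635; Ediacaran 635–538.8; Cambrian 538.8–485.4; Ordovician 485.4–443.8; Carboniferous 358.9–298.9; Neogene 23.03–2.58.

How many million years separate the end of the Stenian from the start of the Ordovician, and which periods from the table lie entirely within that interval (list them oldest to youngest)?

514.6 million years; Tonian, Cryogenian, Ediacaran, Cambrian

The Stenian closes at 1000 Ma and the Ordovician opens at 485.4 Ma, so the interval is 1000 − 485.4 = 514.6 Myr.
A period fits inside if it starts at or after 1000 Ma and ends at or before 485.4 Ma; oldest first that gives Tonian, Cryogenian, Ediacaran, Cambrian.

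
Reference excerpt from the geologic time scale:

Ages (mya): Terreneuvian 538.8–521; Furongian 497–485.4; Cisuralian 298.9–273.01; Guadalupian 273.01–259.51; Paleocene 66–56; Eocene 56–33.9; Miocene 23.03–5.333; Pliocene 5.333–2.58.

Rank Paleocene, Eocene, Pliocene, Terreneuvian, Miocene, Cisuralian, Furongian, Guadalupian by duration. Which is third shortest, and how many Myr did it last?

Furongian, 11.6 million years

Start − end for each: Paleocene 66 − 56 = 10; Eocene 56 − 33.9 = 22.1; Pliocene 5.333 − 2.58 = 2.753; Terreneuvian 538.8 − 521 = 17.8; Miocene 23.03 − 5.333 = 17.697; Cisuralian 298.9 − 273.01 = 25.89; Furongian 497 − 485.4 = 11.6; Guadalupian 273.01 − 259.51 = 13.5.
Ranking these from shortest: Pliocene < Paleocene < Furongian < Guadalupian < Miocene < Terreneuvian < Eocene < Cisuralian.
Position 3 in that ranking is Furongian, which lasted 11.6 Myr.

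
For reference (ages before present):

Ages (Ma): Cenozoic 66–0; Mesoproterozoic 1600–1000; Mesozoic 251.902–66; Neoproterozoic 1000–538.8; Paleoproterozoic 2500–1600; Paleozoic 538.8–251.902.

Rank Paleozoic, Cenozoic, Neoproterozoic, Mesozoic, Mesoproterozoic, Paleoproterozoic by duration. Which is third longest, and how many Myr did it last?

Neoproterozoic, 461.2 million years

Start − end for each: Paleozoic 538.8 − 251.902 = 286.898; Cenozoic 66 − 0 = 66; Neoproterozoic 1000 − 538.8 = 461.2; Mesozoic 251.902 − 66 = 185.902; Mesoproterozoic 1600 − 1000 = 600; Paleoproterozoic 2500 − 1600 = 900.
Ranking these from longest: Paleoproterozoic > Mesoproterozoic > Neoproterozoic > Paleozoic > Mesozoic > Cenozoic.
Position 3 in that ranking is Neoproterozoic, which lasted 461.2 Myr.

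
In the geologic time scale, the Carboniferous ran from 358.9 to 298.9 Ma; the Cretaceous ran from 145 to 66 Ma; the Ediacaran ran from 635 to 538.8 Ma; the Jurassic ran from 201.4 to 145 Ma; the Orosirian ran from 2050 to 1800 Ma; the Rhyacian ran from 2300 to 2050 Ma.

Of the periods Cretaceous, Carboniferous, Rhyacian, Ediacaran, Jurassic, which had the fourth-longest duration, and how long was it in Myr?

Carboniferous, 60 million years

Durations: Cretaceous 79; Carboniferous 60; Rhyacian 250; Ediacaran 96.2; Jurassic 56.4 Myr.
Sorted longest-first: Rhyacian (250), Ediacaran (96.2), Cretaceous (79), Carboniferous (60), Jurassic (56.4).
The fourth longest is Carboniferous at 60 Myr.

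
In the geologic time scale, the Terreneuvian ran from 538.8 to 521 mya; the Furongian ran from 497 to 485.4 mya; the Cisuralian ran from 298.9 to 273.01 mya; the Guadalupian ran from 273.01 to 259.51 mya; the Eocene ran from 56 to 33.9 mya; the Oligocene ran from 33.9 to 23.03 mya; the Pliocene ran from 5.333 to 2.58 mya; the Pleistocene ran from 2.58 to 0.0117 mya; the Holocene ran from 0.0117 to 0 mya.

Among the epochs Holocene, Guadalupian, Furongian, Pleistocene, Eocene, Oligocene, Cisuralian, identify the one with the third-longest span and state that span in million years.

Guadalupian, 13.5 million years

Start − end for each: Holocene 0.0117 − 0 = 0.0117; Guadalupian 273.01 − 259.51 = 13.5; Furongian 497 − 485.4 = 11.6; Pleistocene 2.58 − 0.0117 = 2.5683; Eocene 56 − 33.9 = 22.1; Oligocene 33.9 − 23.03 = 10.87; Cisuralian 298.9 − 273.01 = 25.89.
Ranking these from longest: Cisuralian > Eocene > Guadalupian > Furongian > Oligocene > Pleistocene > Holocene.
Position 3 in that ranking is Guadalupian, which lasted 13.5 Myr.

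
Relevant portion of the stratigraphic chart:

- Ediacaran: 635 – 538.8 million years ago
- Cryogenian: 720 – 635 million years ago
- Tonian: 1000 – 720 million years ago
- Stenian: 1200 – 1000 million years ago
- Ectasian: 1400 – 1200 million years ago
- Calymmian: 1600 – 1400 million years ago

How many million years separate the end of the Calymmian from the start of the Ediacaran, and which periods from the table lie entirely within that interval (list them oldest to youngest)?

The Calymmian closes at 1400 Ma and the Ediacaran opens at 635 Ma, so the interval is 1400 − 635 = 765 Myr.
A period fits inside if it starts at or after 1400 Ma and ends at or before 635 Ma; oldest first that gives Ectasian, Stenian, Tonian, Cryogenian.

765 million years; Ectasian, Stenian, Tonian, Cryogenian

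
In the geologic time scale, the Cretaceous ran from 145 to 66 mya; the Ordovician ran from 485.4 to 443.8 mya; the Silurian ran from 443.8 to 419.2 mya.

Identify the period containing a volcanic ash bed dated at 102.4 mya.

102.4 Ma lies between 145 and 66 Ma, so it falls in the Cretaceous.

Cretaceous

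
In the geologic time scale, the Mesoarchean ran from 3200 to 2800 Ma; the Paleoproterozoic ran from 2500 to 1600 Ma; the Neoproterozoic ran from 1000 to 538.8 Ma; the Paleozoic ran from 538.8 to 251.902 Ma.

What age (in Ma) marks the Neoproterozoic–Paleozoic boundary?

The Neoproterozoic ends and the Paleozoic begins at 538.8 Ma.

538.8 Ma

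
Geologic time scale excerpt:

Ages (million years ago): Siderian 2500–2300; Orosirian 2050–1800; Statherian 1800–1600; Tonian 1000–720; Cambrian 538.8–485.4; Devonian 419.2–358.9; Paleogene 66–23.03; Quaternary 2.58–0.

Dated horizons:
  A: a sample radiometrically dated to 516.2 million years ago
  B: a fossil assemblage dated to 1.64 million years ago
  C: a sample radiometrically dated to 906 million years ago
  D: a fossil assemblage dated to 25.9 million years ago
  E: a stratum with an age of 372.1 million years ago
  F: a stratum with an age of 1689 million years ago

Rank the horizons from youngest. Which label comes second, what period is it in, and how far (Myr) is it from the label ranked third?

D, in the Paleogene; 346.2 million years to E

Sorted youngest-first by Ma: B (1.64), D (25.9), E (372.1), A (516.2), C (906), F (1689).
The second youngest is D at 25.9 Ma, which lies in 66–23.03 Ma: the Paleogene.
The third youngest is E at 372.1 Ma; separation = |25.9 − 372.1| = 346.2 Myr.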